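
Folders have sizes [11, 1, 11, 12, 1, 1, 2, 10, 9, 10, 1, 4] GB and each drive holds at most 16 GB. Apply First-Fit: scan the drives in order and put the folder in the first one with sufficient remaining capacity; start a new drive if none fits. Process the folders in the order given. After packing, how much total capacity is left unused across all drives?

drive 1: place 11 GB, 5 GB left
drive 1: place 1 GB, 4 GB left
drive 2: place 11 GB, 5 GB left
drive 3: place 12 GB, 4 GB left
drive 1: place 1 GB, 3 GB left
drive 1: place 1 GB, 2 GB left
drive 1: place 2 GB, 0 GB left
drive 4: place 10 GB, 6 GB left
drive 5: place 9 GB, 7 GB left
drive 6: place 10 GB, 6 GB left
drive 2: place 1 GB, 4 GB left
drive 2: place 4 GB, 0 GB left
6 drives × 16 GB = 96 GB; used 73 GB; unused 23 GB.

23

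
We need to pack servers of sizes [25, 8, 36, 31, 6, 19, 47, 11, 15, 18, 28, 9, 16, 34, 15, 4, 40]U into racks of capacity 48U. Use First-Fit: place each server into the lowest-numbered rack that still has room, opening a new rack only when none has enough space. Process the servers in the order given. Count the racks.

9 racks

Put 25U in rack 1; 23U remain.
Put 8U in rack 1; 15U remain.
Put 36U in rack 2; 12U remain.
Put 31U in rack 3; 17U remain.
Put 6U in rack 1; 9U remain.
Put 19U in rack 4; 29U remain.
Put 47U in rack 5; 1U remain.
Put 11U in rack 2; 1U remain.
Put 15U in rack 3; 2U remain.
Put 18U in rack 4; 11U remain.
Put 28U in rack 6; 20U remain.
Put 9U in rack 1; 0U remain.
Put 16U in rack 6; 4U remain.
Put 34U in rack 7; 14U remain.
Put 15U in rack 8; 33U remain.
Put 4U in rack 4; 7U remain.
Put 40U in rack 9; 8U remain.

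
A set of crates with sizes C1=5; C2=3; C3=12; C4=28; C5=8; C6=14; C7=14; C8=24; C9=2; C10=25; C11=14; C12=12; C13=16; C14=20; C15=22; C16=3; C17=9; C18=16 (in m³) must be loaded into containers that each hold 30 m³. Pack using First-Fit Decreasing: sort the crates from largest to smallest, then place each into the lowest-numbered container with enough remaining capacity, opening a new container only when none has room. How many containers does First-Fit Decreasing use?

9

Sorted descending: 28, 25, 24, 22, 20, 16, 16, 14, 14, 14, 12, 12, 9, 8, 5, 3, 3, 2.
28 m³ → container 1 (remaining 2 m³)
25 m³ → container 2 (remaining 5 m³)
24 m³ → container 3 (remaining 6 m³)
22 m³ → container 4 (remaining 8 m³)
20 m³ → container 5 (remaining 10 m³)
16 m³ → container 6 (remaining 14 m³)
16 m³ → container 7 (remaining 14 m³)
14 m³ → container 6 (remaining 0 m³)
14 m³ → container 7 (remaining 0 m³)
14 m³ → container 8 (remaining 16 m³)
12 m³ → container 8 (remaining 4 m³)
12 m³ → container 9 (remaining 18 m³)
9 m³ → container 5 (remaining 1 m³)
8 m³ → container 4 (remaining 0 m³)
5 m³ → container 2 (remaining 0 m³)
3 m³ → container 3 (remaining 3 m³)
3 m³ → container 3 (remaining 0 m³)
2 m³ → container 1 (remaining 0 m³)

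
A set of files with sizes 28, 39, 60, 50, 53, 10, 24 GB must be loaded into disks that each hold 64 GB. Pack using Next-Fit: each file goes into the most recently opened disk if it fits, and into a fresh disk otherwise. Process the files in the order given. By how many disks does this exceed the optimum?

1

Next-Fit: [28] [39] [60] [50] [53,10] [24] → 6 disks.
Total size 264 GB; any packing needs at least ⌈264/64⌉ = 5 disks.
An optimal packing achieves that bound: [60] [53,10] [50] [39,24] [28] → 5 disks.
Excess: 6 − 5 = 1.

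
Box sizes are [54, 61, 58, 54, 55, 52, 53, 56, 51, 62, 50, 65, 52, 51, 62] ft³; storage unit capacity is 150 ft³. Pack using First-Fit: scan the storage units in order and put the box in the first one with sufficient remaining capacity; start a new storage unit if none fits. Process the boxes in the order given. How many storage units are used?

54 ft³ → storage unit 1 (remaining 96 ft³)
61 ft³ → storage unit 1 (remaining 35 ft³)
58 ft³ → storage unit 2 (remaining 92 ft³)
54 ft³ → storage unit 2 (remaining 38 ft³)
55 ft³ → storage unit 3 (remaining 95 ft³)
52 ft³ → storage unit 3 (remaining 43 ft³)
53 ft³ → storage unit 4 (remaining 97 ft³)
56 ft³ → storage unit 4 (remaining 41 ft³)
51 ft³ → storage unit 5 (remaining 99 ft³)
62 ft³ → storage unit 5 (remaining 37 ft³)
50 ft³ → storage unit 6 (remaining 100 ft³)
65 ft³ → storage unit 6 (remaining 35 ft³)
52 ft³ → storage unit 7 (remaining 98 ft³)
51 ft³ → storage unit 7 (remaining 47 ft³)
62 ft³ → storage unit 8 (remaining 88 ft³)

8 storage units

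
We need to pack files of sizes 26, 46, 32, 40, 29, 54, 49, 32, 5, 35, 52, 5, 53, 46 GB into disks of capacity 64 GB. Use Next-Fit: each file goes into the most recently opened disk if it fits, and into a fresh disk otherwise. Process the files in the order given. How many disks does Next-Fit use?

26 GB → disk 1 (remaining 38 GB)
46 GB → disk 2 (remaining 18 GB)
32 GB → disk 3 (remaining 32 GB)
40 GB → disk 4 (remaining 24 GB)
29 GB → disk 5 (remaining 35 GB)
54 GB → disk 6 (remaining 10 GB)
49 GB → disk 7 (remaining 15 GB)
32 GB → disk 8 (remaining 32 GB)
5 GB → disk 8 (remaining 27 GB)
35 GB → disk 9 (remaining 29 GB)
52 GB → disk 10 (remaining 12 GB)
5 GB → disk 10 (remaining 7 GB)
53 GB → disk 11 (remaining 11 GB)
46 GB → disk 12 (remaining 18 GB)

12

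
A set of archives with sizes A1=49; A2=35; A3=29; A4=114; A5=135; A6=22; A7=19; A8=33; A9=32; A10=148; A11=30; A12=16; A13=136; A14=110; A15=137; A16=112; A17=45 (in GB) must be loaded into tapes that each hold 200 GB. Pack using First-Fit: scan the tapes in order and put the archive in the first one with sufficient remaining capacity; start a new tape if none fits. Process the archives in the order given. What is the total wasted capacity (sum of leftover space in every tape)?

tape 1: place A1 (49 GB), 151 GB left
tape 1: place A2 (35 GB), 116 GB left
tape 1: place A3 (29 GB), 87 GB left
tape 2: place A4 (114 GB), 86 GB left
tape 3: place A5 (135 GB), 65 GB left
tape 1: place A6 (22 GB), 65 GB left
tape 1: place A7 (19 GB), 46 GB left
tape 1: place A8 (33 GB), 13 GB left
tape 2: place A9 (32 GB), 54 GB left
tape 4: place A10 (148 GB), 52 GB left
tape 2: place A11 (30 GB), 24 GB left
tape 2: place A12 (16 GB), 8 GB left
tape 5: place A13 (136 GB), 64 GB left
tape 6: place A14 (110 GB), 90 GB left
tape 7: place A15 (137 GB), 63 GB left
tape 8: place A16 (112 GB), 88 GB left
tape 3: place A17 (45 GB), 20 GB left
8 tapes × 200 GB = 1600 GB; used 1202 GB; unused 398 GB.

398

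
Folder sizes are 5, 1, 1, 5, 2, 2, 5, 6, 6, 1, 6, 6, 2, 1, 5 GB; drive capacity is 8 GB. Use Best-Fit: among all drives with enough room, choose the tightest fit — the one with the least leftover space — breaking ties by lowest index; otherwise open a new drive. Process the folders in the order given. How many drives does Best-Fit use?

8

Put 5 GB in drive 1; 3 GB remain.
Put 1 GB in drive 1; 2 GB remain.
Put 1 GB in drive 1; 1 GB remain.
Put 5 GB in drive 2; 3 GB remain.
Put 2 GB in drive 2; 1 GB remain.
Put 2 GB in drive 3; 6 GB remain.
Put 5 GB in drive 3; 1 GB remain.
Put 6 GB in drive 4; 2 GB remain.
Put 6 GB in drive 5; 2 GB remain.
Put 1 GB in drive 1; 0 GB remain.
Put 6 GB in drive 6; 2 GB remain.
Put 6 GB in drive 7; 2 GB remain.
Put 2 GB in drive 4; 0 GB remain.
Put 1 GB in drive 2; 0 GB remain.
Put 5 GB in drive 8; 3 GB remain.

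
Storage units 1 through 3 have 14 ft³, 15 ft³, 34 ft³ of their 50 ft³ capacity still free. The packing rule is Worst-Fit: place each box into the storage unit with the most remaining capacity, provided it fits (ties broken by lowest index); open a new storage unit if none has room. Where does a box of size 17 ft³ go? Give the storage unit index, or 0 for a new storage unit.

Storage units with room: storage unit 3 (34 ft³).
Most room is storage unit 3 with 34 ft³ free.

3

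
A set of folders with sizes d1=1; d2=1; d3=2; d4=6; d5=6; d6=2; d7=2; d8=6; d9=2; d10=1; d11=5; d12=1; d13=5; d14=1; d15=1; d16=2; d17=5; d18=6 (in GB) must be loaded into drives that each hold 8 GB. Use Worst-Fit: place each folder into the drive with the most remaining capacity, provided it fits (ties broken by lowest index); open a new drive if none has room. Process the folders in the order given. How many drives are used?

drive 1: place d1 (1 GB), 7 GB left
drive 1: place d2 (1 GB), 6 GB left
drive 1: place d3 (2 GB), 4 GB left
drive 2: place d4 (6 GB), 2 GB left
drive 3: place d5 (6 GB), 2 GB left
drive 1: place d6 (2 GB), 2 GB left
drive 1: place d7 (2 GB), 0 GB left
drive 4: place d8 (6 GB), 2 GB left
drive 2: place d9 (2 GB), 0 GB left
drive 3: place d10 (1 GB), 1 GB left
drive 5: place d11 (5 GB), 3 GB left
drive 5: place d12 (1 GB), 2 GB left
drive 6: place d13 (5 GB), 3 GB left
drive 6: place d14 (1 GB), 2 GB left
drive 4: place d15 (1 GB), 1 GB left
drive 5: place d16 (2 GB), 0 GB left
drive 7: place d17 (5 GB), 3 GB left
drive 8: place d18 (6 GB), 2 GB left

8 drives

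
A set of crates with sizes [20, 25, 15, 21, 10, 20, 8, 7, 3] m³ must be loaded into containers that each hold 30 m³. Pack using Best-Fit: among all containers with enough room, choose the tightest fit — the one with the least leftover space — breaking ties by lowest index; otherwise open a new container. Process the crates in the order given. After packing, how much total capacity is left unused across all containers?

Put 20 m³ in container 1; 10 m³ remain.
Put 25 m³ in container 2; 5 m³ remain.
Put 15 m³ in container 3; 15 m³ remain.
Put 21 m³ in container 4; 9 m³ remain.
Put 10 m³ in container 1; 0 m³ remain.
Put 20 m³ in container 5; 10 m³ remain.
Put 8 m³ in container 4; 1 m³ remain.
Put 7 m³ in container 5; 3 m³ remain.
Put 3 m³ in container 5; 0 m³ remain.
5 containers × 30 m³ = 150 m³; used 129 m³; unused 21 m³.

21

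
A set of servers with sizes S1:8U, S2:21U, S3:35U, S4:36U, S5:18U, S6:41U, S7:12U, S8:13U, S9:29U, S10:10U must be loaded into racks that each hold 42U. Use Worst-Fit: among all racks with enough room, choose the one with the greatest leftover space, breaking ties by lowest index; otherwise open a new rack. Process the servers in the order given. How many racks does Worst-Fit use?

rack 1: place S1 (8U), 34U left
rack 1: place S2 (21U), 13U left
rack 2: place S3 (35U), 7U left
rack 3: place S4 (36U), 6U left
rack 4: place S5 (18U), 24U left
rack 5: place S6 (41U), 1U left
rack 4: place S7 (12U), 12U left
rack 1: place S8 (13U), 0U left
rack 6: place S9 (29U), 13U left
rack 6: place S10 (10U), 3U left
Final racks: [8,21,13] [35] [36] [18,12] [41] [29,10].

6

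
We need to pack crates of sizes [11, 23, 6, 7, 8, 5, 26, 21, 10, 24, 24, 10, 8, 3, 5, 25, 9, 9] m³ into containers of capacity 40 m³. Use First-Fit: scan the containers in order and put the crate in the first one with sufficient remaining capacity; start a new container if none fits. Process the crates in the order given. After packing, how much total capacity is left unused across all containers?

46

container 1: place 11 m³, 29 m³ left
container 1: place 23 m³, 6 m³ left
container 1: place 6 m³, 0 m³ left
container 2: place 7 m³, 33 m³ left
container 2: place 8 m³, 25 m³ left
container 2: place 5 m³, 20 m³ left
container 3: place 26 m³, 14 m³ left
container 4: place 21 m³, 19 m³ left
container 2: place 10 m³, 10 m³ left
container 5: place 24 m³, 16 m³ left
container 6: place 24 m³, 16 m³ left
container 2: place 10 m³, 0 m³ left
container 3: place 8 m³, 6 m³ left
container 3: place 3 m³, 3 m³ left
container 4: place 5 m³, 14 m³ left
container 7: place 25 m³, 15 m³ left
container 4: place 9 m³, 5 m³ left
container 5: place 9 m³, 7 m³ left
7 containers × 40 m³ = 280 m³; used 234 m³; unused 46 m³.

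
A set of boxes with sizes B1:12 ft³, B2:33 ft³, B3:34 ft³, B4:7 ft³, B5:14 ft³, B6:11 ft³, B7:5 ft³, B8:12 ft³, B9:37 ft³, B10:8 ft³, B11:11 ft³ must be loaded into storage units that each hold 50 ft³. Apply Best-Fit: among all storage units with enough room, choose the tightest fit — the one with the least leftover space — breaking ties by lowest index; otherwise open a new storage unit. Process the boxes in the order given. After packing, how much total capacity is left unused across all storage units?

16

Put B1 (12 ft³) in storage unit 1; 38 ft³ remain.
Put B2 (33 ft³) in storage unit 1; 5 ft³ remain.
Put B3 (34 ft³) in storage unit 2; 16 ft³ remain.
Put B4 (7 ft³) in storage unit 2; 9 ft³ remain.
Put B5 (14 ft³) in storage unit 3; 36 ft³ remain.
Put B6 (11 ft³) in storage unit 3; 25 ft³ remain.
Put B7 (5 ft³) in storage unit 1; 0 ft³ remain.
Put B8 (12 ft³) in storage unit 3; 13 ft³ remain.
Put B9 (37 ft³) in storage unit 4; 13 ft³ remain.
Put B10 (8 ft³) in storage unit 2; 1 ft³ remain.
Put B11 (11 ft³) in storage unit 3; 2 ft³ remain.
4 storage units × 50 ft³ = 200 ft³; used 184 ft³; unused 16 ft³.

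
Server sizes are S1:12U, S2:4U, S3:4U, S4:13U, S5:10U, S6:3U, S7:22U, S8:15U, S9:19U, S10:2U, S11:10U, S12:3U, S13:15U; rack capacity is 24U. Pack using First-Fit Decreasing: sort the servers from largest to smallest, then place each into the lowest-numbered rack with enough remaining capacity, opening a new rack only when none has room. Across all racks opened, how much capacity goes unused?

Sorted descending: 22, 19, 15, 15, 13, 12, 10, 10, 4, 4, 3, 3, 2.
rack 1: place 22U, 2U left
rack 2: place 19U, 5U left
rack 3: place 15U, 9U left
rack 4: place 15U, 9U left
rack 5: place 13U, 11U left
rack 6: place 12U, 12U left
rack 5: place 10U, 1U left
rack 6: place 10U, 2U left
rack 2: place 4U, 1U left
rack 3: place 4U, 5U left
rack 3: place 3U, 2U left
rack 4: place 3U, 6U left
rack 1: place 2U, 0U left
6 racks × 24U = 144U; used 132U; unused 12U.

12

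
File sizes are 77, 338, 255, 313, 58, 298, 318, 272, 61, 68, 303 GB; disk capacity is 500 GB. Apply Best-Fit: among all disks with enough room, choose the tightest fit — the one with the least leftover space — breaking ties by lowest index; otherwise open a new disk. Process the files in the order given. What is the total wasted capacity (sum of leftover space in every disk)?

77 GB → disk 1 (remaining 423 GB)
338 GB → disk 1 (remaining 85 GB)
255 GB → disk 2 (remaining 245 GB)
313 GB → disk 3 (remaining 187 GB)
58 GB → disk 1 (remaining 27 GB)
298 GB → disk 4 (remaining 202 GB)
318 GB → disk 5 (remaining 182 GB)
272 GB → disk 6 (remaining 228 GB)
61 GB → disk 5 (remaining 121 GB)
68 GB → disk 5 (remaining 53 GB)
303 GB → disk 7 (remaining 197 GB)
7 disks × 500 GB = 3500 GB; used 2361 GB; unused 1139 GB.

1139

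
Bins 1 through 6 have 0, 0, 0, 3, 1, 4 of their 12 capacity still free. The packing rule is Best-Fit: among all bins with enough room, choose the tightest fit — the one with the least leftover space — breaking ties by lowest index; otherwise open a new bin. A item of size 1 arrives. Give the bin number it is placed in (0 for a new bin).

Bins with room: bin 4 (3), bin 5 (1), bin 6 (4).
Tightest fit is bin 5 with 1 free.

5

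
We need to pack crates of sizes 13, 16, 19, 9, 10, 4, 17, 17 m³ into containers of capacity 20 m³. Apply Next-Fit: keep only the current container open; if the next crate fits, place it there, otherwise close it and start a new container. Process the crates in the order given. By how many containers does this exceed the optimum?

Next-Fit: [13] [16] [19] [9,10] [4] [17] [17] → 7 containers.
Total size 105 m³; any packing needs at least ⌈105/20⌉ = 6 containers.
An optimal packing achieves that bound: [19] [17] [17] [16,4] [13] [10,9] → 6 containers.
Excess: 7 − 6 = 1.

1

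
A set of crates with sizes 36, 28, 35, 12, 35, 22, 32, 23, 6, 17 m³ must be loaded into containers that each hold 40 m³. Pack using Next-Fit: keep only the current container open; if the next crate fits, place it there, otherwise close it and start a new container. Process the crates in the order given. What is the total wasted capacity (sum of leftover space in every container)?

114

Put 36 m³ in container 1; 4 m³ remain.
Put 28 m³ in container 2; 12 m³ remain.
Put 35 m³ in container 3; 5 m³ remain.
Put 12 m³ in container 4; 28 m³ remain.
Put 35 m³ in container 5; 5 m³ remain.
Put 22 m³ in container 6; 18 m³ remain.
Put 32 m³ in container 7; 8 m³ remain.
Put 23 m³ in container 8; 17 m³ remain.
Put 6 m³ in container 8; 11 m³ remain.
Put 17 m³ in container 9; 23 m³ remain.
9 containers × 40 m³ = 360 m³; used 246 m³; unused 114 m³.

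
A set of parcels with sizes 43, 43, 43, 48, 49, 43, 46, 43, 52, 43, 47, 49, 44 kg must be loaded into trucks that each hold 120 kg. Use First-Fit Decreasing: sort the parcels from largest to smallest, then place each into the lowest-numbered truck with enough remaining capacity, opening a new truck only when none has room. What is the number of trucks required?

Sorted descending: 52, 49, 49, 48, 47, 46, 44, 43, 43, 43, 43, 43, 43.
52 kg → truck 1 (remaining 68 kg)
49 kg → truck 1 (remaining 19 kg)
49 kg → truck 2 (remaining 71 kg)
48 kg → truck 2 (remaining 23 kg)
47 kg → truck 3 (remaining 73 kg)
46 kg → truck 3 (remaining 27 kg)
44 kg → truck 4 (remaining 76 kg)
43 kg → truck 4 (remaining 33 kg)
43 kg → truck 5 (remaining 77 kg)
43 kg → truck 5 (remaining 34 kg)
43 kg → truck 6 (remaining 77 kg)
43 kg → truck 6 (remaining 34 kg)
43 kg → truck 7 (remaining 77 kg)

7 trucks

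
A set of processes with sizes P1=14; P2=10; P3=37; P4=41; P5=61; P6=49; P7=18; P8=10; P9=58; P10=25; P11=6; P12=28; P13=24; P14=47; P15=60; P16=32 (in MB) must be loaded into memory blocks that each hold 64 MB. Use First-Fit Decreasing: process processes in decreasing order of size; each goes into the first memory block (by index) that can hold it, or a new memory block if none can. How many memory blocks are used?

9

Sorted descending: 61, 60, 58, 49, 47, 41, 37, 32, 28, 25, 24, 18, 14, 10, 10, 6.
memory block 1: place 61 MB, 3 MB left
memory block 2: place 60 MB, 4 MB left
memory block 3: place 58 MB, 6 MB left
memory block 4: place 49 MB, 15 MB left
memory block 5: place 47 MB, 17 MB left
memory block 6: place 41 MB, 23 MB left
memory block 7: place 37 MB, 27 MB left
memory block 8: place 32 MB, 32 MB left
memory block 8: place 28 MB, 4 MB left
memory block 7: place 25 MB, 2 MB left
memory block 9: place 24 MB, 40 MB left
memory block 6: place 18 MB, 5 MB left
memory block 4: place 14 MB, 1 MB left
memory block 5: place 10 MB, 7 MB left
memory block 9: place 10 MB, 30 MB left
memory block 3: place 6 MB, 0 MB left
Final memory blocks: [61] [60] [58,6] [49,14] [47,10] [41,18] [37,25] [32,28] [24,10].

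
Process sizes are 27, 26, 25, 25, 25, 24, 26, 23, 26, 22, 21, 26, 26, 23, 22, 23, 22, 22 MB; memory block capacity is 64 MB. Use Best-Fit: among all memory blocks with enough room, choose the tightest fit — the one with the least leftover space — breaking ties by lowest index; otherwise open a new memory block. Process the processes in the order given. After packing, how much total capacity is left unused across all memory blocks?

27 MB → memory block 1 (remaining 37 MB)
26 MB → memory block 1 (remaining 11 MB)
25 MB → memory block 2 (remaining 39 MB)
25 MB → memory block 2 (remaining 14 MB)
25 MB → memory block 3 (remaining 39 MB)
24 MB → memory block 3 (remaining 15 MB)
26 MB → memory block 4 (remaining 38 MB)
23 MB → memory block 4 (remaining 15 MB)
26 MB → memory block 5 (remaining 38 MB)
22 MB → memory block 5 (remaining 16 MB)
21 MB → memory block 6 (remaining 43 MB)
26 MB → memory block 6 (remaining 17 MB)
26 MB → memory block 7 (remaining 38 MB)
23 MB → memory block 7 (remaining 15 MB)
22 MB → memory block 8 (remaining 42 MB)
23 MB → memory block 8 (remaining 19 MB)
22 MB → memory block 9 (remaining 42 MB)
22 MB → memory block 9 (remaining 20 MB)
9 memory blocks × 64 MB = 576 MB; used 434 MB; unused 142 MB.

142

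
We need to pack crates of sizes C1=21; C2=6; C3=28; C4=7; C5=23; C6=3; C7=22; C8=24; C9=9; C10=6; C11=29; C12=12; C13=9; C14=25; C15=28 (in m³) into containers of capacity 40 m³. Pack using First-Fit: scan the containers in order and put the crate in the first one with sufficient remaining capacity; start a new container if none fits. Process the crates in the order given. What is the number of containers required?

8 containers

Put C1 (21 m³) in container 1; 19 m³ remain.
Put C2 (6 m³) in container 1; 13 m³ remain.
Put C3 (28 m³) in container 2; 12 m³ remain.
Put C4 (7 m³) in container 1; 6 m³ remain.
Put C5 (23 m³) in container 3; 17 m³ remain.
Put C6 (3 m³) in container 1; 3 m³ remain.
Put C7 (22 m³) in container 4; 18 m³ remain.
Put C8 (24 m³) in container 5; 16 m³ remain.
Put C9 (9 m³) in container 2; 3 m³ remain.
Put C10 (6 m³) in container 3; 11 m³ remain.
Put C11 (29 m³) in container 6; 11 m³ remain.
Put C12 (12 m³) in container 4; 6 m³ remain.
Put C13 (9 m³) in container 3; 2 m³ remain.
Put C14 (25 m³) in container 7; 15 m³ remain.
Put C15 (28 m³) in container 8; 12 m³ remain.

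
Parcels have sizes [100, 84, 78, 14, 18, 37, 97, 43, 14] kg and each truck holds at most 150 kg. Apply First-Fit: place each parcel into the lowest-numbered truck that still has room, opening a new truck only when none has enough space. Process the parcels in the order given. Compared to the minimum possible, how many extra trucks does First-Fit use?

0

First-Fit: [100,14,18,14] [84,37] [78,43] [97] → 4 trucks.
Total size 485 kg; any packing needs at least ⌈485/150⌉ = 4 trucks.
So 4 is already optimal.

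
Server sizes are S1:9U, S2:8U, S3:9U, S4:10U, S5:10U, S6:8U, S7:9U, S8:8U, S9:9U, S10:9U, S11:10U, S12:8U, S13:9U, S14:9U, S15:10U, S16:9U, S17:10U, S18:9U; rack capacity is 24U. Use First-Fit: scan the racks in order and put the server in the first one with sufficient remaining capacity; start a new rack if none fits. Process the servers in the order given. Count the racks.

9 racks

S1 (9U) → rack 1 (remaining 15U)
S2 (8U) → rack 1 (remaining 7U)
S3 (9U) → rack 2 (remaining 15U)
S4 (10U) → rack 2 (remaining 5U)
S5 (10U) → rack 3 (remaining 14U)
S6 (8U) → rack 3 (remaining 6U)
S7 (9U) → rack 4 (remaining 15U)
S8 (8U) → rack 4 (remaining 7U)
S9 (9U) → rack 5 (remaining 15U)
S10 (9U) → rack 5 (remaining 6U)
S11 (10U) → rack 6 (remaining 14U)
S12 (8U) → rack 6 (remaining 6U)
S13 (9U) → rack 7 (remaining 15U)
S14 (9U) → rack 7 (remaining 6U)
S15 (10U) → rack 8 (remaining 14U)
S16 (9U) → rack 8 (remaining 5U)
S17 (10U) → rack 9 (remaining 14U)
S18 (9U) → rack 9 (remaining 5U)
Final racks: [9,8] [9,10] [10,8] [9,8] [9,9] [10,8] [9,9] [10,9] [10,9].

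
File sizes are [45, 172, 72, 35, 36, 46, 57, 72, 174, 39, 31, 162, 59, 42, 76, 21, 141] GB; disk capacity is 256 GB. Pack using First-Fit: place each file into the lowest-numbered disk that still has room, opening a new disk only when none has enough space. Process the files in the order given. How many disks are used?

disk 1: place 45 GB, 211 GB left
disk 1: place 172 GB, 39 GB left
disk 2: place 72 GB, 184 GB left
disk 1: place 35 GB, 4 GB left
disk 2: place 36 GB, 148 GB left
disk 2: place 46 GB, 102 GB left
disk 2: place 57 GB, 45 GB left
disk 3: place 72 GB, 184 GB left
disk 3: place 174 GB, 10 GB left
disk 2: place 39 GB, 6 GB left
disk 4: place 31 GB, 225 GB left
disk 4: place 162 GB, 63 GB left
disk 4: place 59 GB, 4 GB left
disk 5: place 42 GB, 214 GB left
disk 5: place 76 GB, 138 GB left
disk 5: place 21 GB, 117 GB left
disk 6: place 141 GB, 115 GB left
Final disks: [45,172,35] [72,36,46,57,39] [72,174] [31,162,59] [42,76,21] [141].

6 disks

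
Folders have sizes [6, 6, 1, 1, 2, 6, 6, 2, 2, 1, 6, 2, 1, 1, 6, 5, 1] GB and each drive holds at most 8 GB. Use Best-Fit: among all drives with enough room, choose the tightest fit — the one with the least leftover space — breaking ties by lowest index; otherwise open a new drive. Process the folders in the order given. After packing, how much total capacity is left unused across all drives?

1

drive 1: place 6 GB, 2 GB left
drive 2: place 6 GB, 2 GB left
drive 1: place 1 GB, 1 GB left
drive 1: place 1 GB, 0 GB left
drive 2: place 2 GB, 0 GB left
drive 3: place 6 GB, 2 GB left
drive 4: place 6 GB, 2 GB left
drive 3: place 2 GB, 0 GB left
drive 4: place 2 GB, 0 GB left
drive 5: place 1 GB, 7 GB left
drive 5: place 6 GB, 1 GB left
drive 6: place 2 GB, 6 GB left
drive 5: place 1 GB, 0 GB left
drive 6: place 1 GB, 5 GB left
drive 7: place 6 GB, 2 GB left
drive 6: place 5 GB, 0 GB left
drive 7: place 1 GB, 1 GB left
7 drives × 8 GB = 56 GB; used 55 GB; unused 1 GB.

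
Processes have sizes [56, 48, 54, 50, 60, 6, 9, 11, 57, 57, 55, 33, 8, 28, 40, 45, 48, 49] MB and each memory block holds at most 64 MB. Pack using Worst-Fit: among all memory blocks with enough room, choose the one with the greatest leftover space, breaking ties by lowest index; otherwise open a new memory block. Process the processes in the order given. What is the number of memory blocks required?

14

Put 56 MB in memory block 1; 8 MB remain.
Put 48 MB in memory block 2; 16 MB remain.
Put 54 MB in memory block 3; 10 MB remain.
Put 50 MB in memory block 4; 14 MB remain.
Put 60 MB in memory block 5; 4 MB remain.
Put 6 MB in memory block 2; 10 MB remain.
Put 9 MB in memory block 4; 5 MB remain.
Put 11 MB in memory block 6; 53 MB remain.
Put 57 MB in memory block 7; 7 MB remain.
Put 57 MB in memory block 8; 7 MB remain.
Put 55 MB in memory block 9; 9 MB remain.
Put 33 MB in memory block 6; 20 MB remain.
Put 8 MB in memory block 6; 12 MB remain.
Put 28 MB in memory block 10; 36 MB remain.
Put 40 MB in memory block 11; 24 MB remain.
Put 45 MB in memory block 12; 19 MB remain.
Put 48 MB in memory block 13; 16 MB remain.
Put 49 MB in memory block 14; 15 MB remain.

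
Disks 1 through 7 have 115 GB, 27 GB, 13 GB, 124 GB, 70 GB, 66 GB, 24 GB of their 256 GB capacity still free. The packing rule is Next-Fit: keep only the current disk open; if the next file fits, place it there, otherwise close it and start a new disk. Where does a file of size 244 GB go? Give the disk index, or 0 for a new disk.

Next-Fit only looks at disk 7, which has 24 GB free.
244 GB does not fit, so a new disk is opened.

0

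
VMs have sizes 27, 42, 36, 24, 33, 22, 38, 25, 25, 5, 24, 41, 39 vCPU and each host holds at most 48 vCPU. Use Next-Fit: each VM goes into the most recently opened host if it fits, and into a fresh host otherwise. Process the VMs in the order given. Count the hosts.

12 hosts

host 1: place 27 vCPU, 21 vCPU left
host 2: place 42 vCPU, 6 vCPU left
host 3: place 36 vCPU, 12 vCPU left
host 4: place 24 vCPU, 24 vCPU left
host 5: place 33 vCPU, 15 vCPU left
host 6: place 22 vCPU, 26 vCPU left
host 7: place 38 vCPU, 10 vCPU left
host 8: place 25 vCPU, 23 vCPU left
host 9: place 25 vCPU, 23 vCPU left
host 9: place 5 vCPU, 18 vCPU left
host 10: place 24 vCPU, 24 vCPU left
host 11: place 41 vCPU, 7 vCPU left
host 12: place 39 vCPU, 9 vCPU left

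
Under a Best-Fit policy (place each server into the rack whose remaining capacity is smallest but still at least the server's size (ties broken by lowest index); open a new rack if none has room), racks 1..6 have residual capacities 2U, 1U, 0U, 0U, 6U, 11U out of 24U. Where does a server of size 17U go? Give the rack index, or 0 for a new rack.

No rack has ≥ 17U free, so a new rack is opened.

0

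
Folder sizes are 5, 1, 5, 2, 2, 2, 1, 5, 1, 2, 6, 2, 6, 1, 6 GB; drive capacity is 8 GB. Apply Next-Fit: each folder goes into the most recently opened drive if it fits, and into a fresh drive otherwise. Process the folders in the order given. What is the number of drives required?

7 drives

drive 1: place 5 GB, 3 GB left
drive 1: place 1 GB, 2 GB left
drive 2: place 5 GB, 3 GB left
drive 2: place 2 GB, 1 GB left
drive 3: place 2 GB, 6 GB left
drive 3: place 2 GB, 4 GB left
drive 3: place 1 GB, 3 GB left
drive 4: place 5 GB, 3 GB left
drive 4: place 1 GB, 2 GB left
drive 4: place 2 GB, 0 GB left
drive 5: place 6 GB, 2 GB left
drive 5: place 2 GB, 0 GB left
drive 6: place 6 GB, 2 GB left
drive 6: place 1 GB, 1 GB left
drive 7: place 6 GB, 2 GB left
Final drives: [5,1] [5,2] [2,2,1] [5,1,2] [6,2] [6,1] [6].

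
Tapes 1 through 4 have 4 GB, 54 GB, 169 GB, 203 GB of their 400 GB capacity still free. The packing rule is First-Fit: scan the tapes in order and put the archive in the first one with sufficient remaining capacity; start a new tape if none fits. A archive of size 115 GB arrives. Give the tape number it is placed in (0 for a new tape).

3

Tapes with room: tape 3 (169 GB), tape 4 (203 GB).
The first with room is tape 3.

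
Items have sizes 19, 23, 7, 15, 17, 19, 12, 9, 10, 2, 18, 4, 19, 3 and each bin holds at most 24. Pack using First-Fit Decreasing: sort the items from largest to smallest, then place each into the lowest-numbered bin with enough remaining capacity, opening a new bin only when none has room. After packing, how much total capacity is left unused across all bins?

Sorted descending: 23, 19, 19, 19, 18, 17, 15, 12, 10, 9, 7, 4, 3, 2.
Put 23 in bin 1; 1 remain.
Put 19 in bin 2; 5 remain.
Put 19 in bin 3; 5 remain.
Put 19 in bin 4; 5 remain.
Put 18 in bin 5; 6 remain.
Put 17 in bin 6; 7 remain.
Put 15 in bin 7; 9 remain.
Put 12 in bin 8; 12 remain.
Put 10 in bin 8; 2 remain.
Put 9 in bin 7; 0 remain.
Put 7 in bin 6; 0 remain.
Put 4 in bin 2; 1 remain.
Put 3 in bin 3; 2 remain.
Put 2 in bin 3; 0 remain.
8 bins × 24 = 192; used 177; unused 15.

15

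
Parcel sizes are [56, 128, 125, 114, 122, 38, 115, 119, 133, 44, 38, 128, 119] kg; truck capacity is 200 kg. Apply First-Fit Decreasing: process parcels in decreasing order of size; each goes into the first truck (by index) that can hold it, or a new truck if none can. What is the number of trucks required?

9

Sorted descending: 133, 128, 128, 125, 122, 119, 119, 115, 114, 56, 44, 38, 38.
133 kg → truck 1 (remaining 67 kg)
128 kg → truck 2 (remaining 72 kg)
128 kg → truck 3 (remaining 72 kg)
125 kg → truck 4 (remaining 75 kg)
122 kg → truck 5 (remaining 78 kg)
119 kg → truck 6 (remaining 81 kg)
119 kg → truck 7 (remaining 81 kg)
115 kg → truck 8 (remaining 85 kg)
114 kg → truck 9 (remaining 86 kg)
56 kg → truck 1 (remaining 11 kg)
44 kg → truck 2 (remaining 28 kg)
38 kg → truck 3 (remaining 34 kg)
38 kg → truck 4 (remaining 37 kg)
Final trucks: [133,56] [128,44] [128,38] [125,38] [122] [119] [119] [115] [114].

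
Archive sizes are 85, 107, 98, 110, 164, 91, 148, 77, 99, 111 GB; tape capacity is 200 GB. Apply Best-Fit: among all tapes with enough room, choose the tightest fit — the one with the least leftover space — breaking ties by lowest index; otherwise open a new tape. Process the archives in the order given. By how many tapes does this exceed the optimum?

1

Best-Fit: [85,107] [98,91] [110,77] [164] [148] [99] [111] → 7 tapes.
Total size 1090 GB; any packing needs at least ⌈1090/200⌉ = 6 tapes.
An optimal packing achieves that bound: [164] [148] [111,85] [110,77] [107,91] [99,98] → 6 tapes.
Excess: 7 − 6 = 1.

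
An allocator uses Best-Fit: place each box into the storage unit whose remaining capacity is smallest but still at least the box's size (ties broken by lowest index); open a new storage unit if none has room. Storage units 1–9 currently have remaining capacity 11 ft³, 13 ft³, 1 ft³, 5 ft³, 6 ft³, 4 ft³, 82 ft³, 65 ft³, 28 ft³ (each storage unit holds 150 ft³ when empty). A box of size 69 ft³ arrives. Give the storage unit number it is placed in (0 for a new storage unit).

Storage units with room: storage unit 7 (82 ft³).
Tightest fit is storage unit 7 with 82 ft³ free.

7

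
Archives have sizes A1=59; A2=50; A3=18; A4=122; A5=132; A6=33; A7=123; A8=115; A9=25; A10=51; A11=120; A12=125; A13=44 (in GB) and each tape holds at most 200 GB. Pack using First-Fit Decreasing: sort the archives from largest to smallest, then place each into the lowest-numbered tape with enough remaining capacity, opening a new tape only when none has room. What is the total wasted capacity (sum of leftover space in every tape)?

Sorted descending: 132, 125, 123, 122, 120, 115, 59, 51, 50, 44, 33, 25, 18.
132 GB → tape 1 (remaining 68 GB)
125 GB → tape 2 (remaining 75 GB)
123 GB → tape 3 (remaining 77 GB)
122 GB → tape 4 (remaining 78 GB)
120 GB → tape 5 (remaining 80 GB)
115 GB → tape 6 (remaining 85 GB)
59 GB → tape 1 (remaining 9 GB)
51 GB → tape 2 (remaining 24 GB)
50 GB → tape 3 (remaining 27 GB)
44 GB → tape 4 (remaining 34 GB)
33 GB → tape 4 (remaining 1 GB)
25 GB → tape 3 (remaining 2 GB)
18 GB → tape 2 (remaining 6 GB)
6 tapes × 200 GB = 1200 GB; used 1017 GB; unused 183 GB.

183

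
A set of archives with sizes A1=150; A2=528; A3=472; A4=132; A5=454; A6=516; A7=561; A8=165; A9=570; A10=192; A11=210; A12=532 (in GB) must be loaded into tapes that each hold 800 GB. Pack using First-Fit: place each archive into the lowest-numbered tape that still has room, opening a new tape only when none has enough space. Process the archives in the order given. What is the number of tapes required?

Put A1 (150 GB) in tape 1; 650 GB remain.
Put A2 (528 GB) in tape 1; 122 GB remain.
Put A3 (472 GB) in tape 2; 328 GB remain.
Put A4 (132 GB) in tape 2; 196 GB remain.
Put A5 (454 GB) in tape 3; 346 GB remain.
Put A6 (516 GB) in tape 4; 284 GB remain.
Put A7 (561 GB) in tape 5; 239 GB remain.
Put A8 (165 GB) in tape 2; 31 GB remain.
Put A9 (570 GB) in tape 6; 230 GB remain.
Put A10 (192 GB) in tape 3; 154 GB remain.
Put A11 (210 GB) in tape 4; 74 GB remain.
Put A12 (532 GB) in tape 7; 268 GB remain.
Final tapes: [150,528] [472,132,165] [454,192] [516,210] [561] [570] [532].

7 tapes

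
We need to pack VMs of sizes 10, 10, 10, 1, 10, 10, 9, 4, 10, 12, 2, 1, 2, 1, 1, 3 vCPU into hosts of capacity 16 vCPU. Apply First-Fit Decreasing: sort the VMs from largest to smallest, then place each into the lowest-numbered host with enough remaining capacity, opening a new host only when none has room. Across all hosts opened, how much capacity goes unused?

Sorted descending: 12, 10, 10, 10, 10, 10, 10, 9, 4, 3, 2, 2, 1, 1, 1, 1.
host 1: place 12 vCPU, 4 vCPU left
host 2: place 10 vCPU, 6 vCPU left
host 3: place 10 vCPU, 6 vCPU left
host 4: place 10 vCPU, 6 vCPU left
host 5: place 10 vCPU, 6 vCPU left
host 6: place 10 vCPU, 6 vCPU left
host 7: place 10 vCPU, 6 vCPU left
host 8: place 9 vCPU, 7 vCPU left
host 1: place 4 vCPU, 0 vCPU left
host 2: place 3 vCPU, 3 vCPU left
host 2: place 2 vCPU, 1 vCPU left
host 3: place 2 vCPU, 4 vCPU left
host 2: place 1 vCPU, 0 vCPU left
host 3: place 1 vCPU, 3 vCPU left
host 3: place 1 vCPU, 2 vCPU left
host 3: place 1 vCPU, 1 vCPU left
8 hosts × 16 vCPU = 128 vCPU; used 96 vCPU; unused 32 vCPU.

32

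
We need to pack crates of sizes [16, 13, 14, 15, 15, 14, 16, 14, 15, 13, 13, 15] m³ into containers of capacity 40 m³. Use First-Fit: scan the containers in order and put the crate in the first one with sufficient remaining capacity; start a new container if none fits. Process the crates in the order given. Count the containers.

16 m³ → container 1 (remaining 24 m³)
13 m³ → container 1 (remaining 11 m³)
14 m³ → container 2 (remaining 26 m³)
15 m³ → container 2 (remaining 11 m³)
15 m³ → container 3 (remaining 25 m³)
14 m³ → container 3 (remaining 11 m³)
16 m³ → container 4 (remaining 24 m³)
14 m³ → container 4 (remaining 10 m³)
15 m³ → container 5 (remaining 25 m³)
13 m³ → container 5 (remaining 12 m³)
13 m³ → container 6 (remaining 27 m³)
15 m³ → container 6 (remaining 12 m³)
Final containers: [16,13] [14,15] [15,14] [16,14] [15,13] [13,15].

6 containers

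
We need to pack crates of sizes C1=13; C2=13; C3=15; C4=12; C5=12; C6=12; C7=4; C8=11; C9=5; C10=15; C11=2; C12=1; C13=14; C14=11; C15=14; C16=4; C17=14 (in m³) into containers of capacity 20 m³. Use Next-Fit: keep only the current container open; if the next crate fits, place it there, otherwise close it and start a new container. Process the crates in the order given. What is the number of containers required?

Put C1 (13 m³) in container 1; 7 m³ remain.
Put C2 (13 m³) in container 2; 7 m³ remain.
Put C3 (15 m³) in container 3; 5 m³ remain.
Put C4 (12 m³) in container 4; 8 m³ remain.
Put C5 (12 m³) in container 5; 8 m³ remain.
Put C6 (12 m³) in container 6; 8 m³ remain.
Put C7 (4 m³) in container 6; 4 m³ remain.
Put C8 (11 m³) in container 7; 9 m³ remain.
Put C9 (5 m³) in container 7; 4 m³ remain.
Put C10 (15 m³) in container 8; 5 m³ remain.
Put C11 (2 m³) in container 8; 3 m³ remain.
Put C12 (1 m³) in container 8; 2 m³ remain.
Put C13 (14 m³) in container 9; 6 m³ remain.
Put C14 (11 m³) in container 10; 9 m³ remain.
Put C15 (14 m³) in container 11; 6 m³ remain.
Put C16 (4 m³) in container 11; 2 m³ remain.
Put C17 (14 m³) in container 12; 6 m³ remain.
Final containers: [13] [13] [15] [12] [12] [12,4] [11,5] [15,2,1] [14] [11] [14,4] [14].

12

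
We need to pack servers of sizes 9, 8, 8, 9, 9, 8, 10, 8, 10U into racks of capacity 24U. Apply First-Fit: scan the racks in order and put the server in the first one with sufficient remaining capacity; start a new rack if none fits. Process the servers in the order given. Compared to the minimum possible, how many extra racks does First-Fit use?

First-Fit: [9,8] [8,9] [9,8] [10,8] [10] → 5 racks.
Total size 79U; any packing needs at least ⌈79/24⌉ = 4 racks.
An optimal packing achieves that bound: [10,10] [9,9] [9,8] [8,8,8] → 4 racks.
Excess: 5 − 4 = 1.

1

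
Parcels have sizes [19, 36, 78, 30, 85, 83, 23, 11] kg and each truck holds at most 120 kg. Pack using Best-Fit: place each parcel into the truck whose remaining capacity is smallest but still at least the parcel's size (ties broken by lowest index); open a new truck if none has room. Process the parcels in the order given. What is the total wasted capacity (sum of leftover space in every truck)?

115

19 kg → truck 1 (remaining 101 kg)
36 kg → truck 1 (remaining 65 kg)
78 kg → truck 2 (remaining 42 kg)
30 kg → truck 2 (remaining 12 kg)
85 kg → truck 3 (remaining 35 kg)
83 kg → truck 4 (remaining 37 kg)
23 kg → truck 3 (remaining 12 kg)
11 kg → truck 2 (remaining 1 kg)
4 trucks × 120 kg = 480 kg; used 365 kg; unused 115 kg.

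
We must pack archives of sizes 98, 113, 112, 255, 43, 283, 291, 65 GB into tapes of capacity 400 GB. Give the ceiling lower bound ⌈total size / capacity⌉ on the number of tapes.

4

Total size = 98 + 113 + 112 + 255 + 43 + 283 + 291 + 65 = 1260 GB.
⌈1260 / 400⌉ = 4.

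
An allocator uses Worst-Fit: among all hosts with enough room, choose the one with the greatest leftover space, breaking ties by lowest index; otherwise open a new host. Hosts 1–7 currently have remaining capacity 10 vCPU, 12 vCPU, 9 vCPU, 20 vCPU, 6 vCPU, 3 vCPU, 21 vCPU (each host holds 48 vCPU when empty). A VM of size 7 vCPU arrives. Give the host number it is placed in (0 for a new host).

Hosts with room: host 1 (10 vCPU), host 2 (12 vCPU), host 3 (9 vCPU), host 4 (20 vCPU), host 7 (21 vCPU).
Most room is host 7 with 21 vCPU free.

7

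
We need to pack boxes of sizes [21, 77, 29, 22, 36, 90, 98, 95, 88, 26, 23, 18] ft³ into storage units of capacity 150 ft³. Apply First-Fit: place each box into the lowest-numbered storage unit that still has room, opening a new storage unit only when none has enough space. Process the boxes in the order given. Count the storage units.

5

21 ft³ → storage unit 1 (remaining 129 ft³)
77 ft³ → storage unit 1 (remaining 52 ft³)
29 ft³ → storage unit 1 (remaining 23 ft³)
22 ft³ → storage unit 1 (remaining 1 ft³)
36 ft³ → storage unit 2 (remaining 114 ft³)
90 ft³ → storage unit 2 (remaining 24 ft³)
98 ft³ → storage unit 3 (remaining 52 ft³)
95 ft³ → storage unit 4 (remaining 55 ft³)
88 ft³ → storage unit 5 (remaining 62 ft³)
26 ft³ → storage unit 3 (remaining 26 ft³)
23 ft³ → storage unit 2 (remaining 1 ft³)
18 ft³ → storage unit 3 (remaining 8 ft³)
Final storage units: [21,77,29,22] [36,90,23] [98,26,18] [95] [88].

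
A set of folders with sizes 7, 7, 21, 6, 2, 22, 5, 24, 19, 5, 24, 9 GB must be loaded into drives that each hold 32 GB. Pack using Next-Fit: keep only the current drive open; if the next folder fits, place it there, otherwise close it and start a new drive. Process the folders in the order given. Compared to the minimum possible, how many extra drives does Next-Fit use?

2

Next-Fit: [7,7] [21,6,2] [22,5] [24] [19,5] [24] [9] → 7 drives.
Total size 151 GB; any packing needs at least ⌈151/32⌉ = 5 drives.
An optimal packing achieves that bound: [24,7] [24,7] [22,9] [21,6,5] [19,5,2] → 5 drives.
Excess: 7 − 5 = 2.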